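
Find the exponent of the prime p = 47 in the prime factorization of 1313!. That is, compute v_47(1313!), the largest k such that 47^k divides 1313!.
v_47(1313!) = 27

Legendre's formula: v_p(n!) = Σ_{k ≥ 1} ⌊n / p^k⌋. For p = 47, n = 1313, the terms are:
  ⌊1313/47^1⌋ = ⌊1313/47⌋ = 27
(the next term ⌊1313/47^2⌋ = 0, terminating the sum). Summing: v_47(1313!) = 27 = 27.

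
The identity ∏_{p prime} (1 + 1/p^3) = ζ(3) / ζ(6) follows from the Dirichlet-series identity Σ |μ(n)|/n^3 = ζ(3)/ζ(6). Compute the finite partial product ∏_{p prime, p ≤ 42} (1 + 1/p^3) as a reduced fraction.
∏ = 19748514390846878817381777408/16714921165084221808965643495

The primes p ≤ 42 are [2, 3, 5, 7, 11, 13, 17, 19, 23, 29, 31, 37, 41]. For each, (1 + 1/p^3) = (p^3 + 1)/p^3. Multiplying these fractions over p ∈ [2, 3, 5, 7, 11, 13, 17, 19, 23, 29, 31, 37, 41] gives 19748514390846878817381777408/16714921165084221808965643495. (In the limit P → ∞ this tends to ζ(3)/ζ(6).)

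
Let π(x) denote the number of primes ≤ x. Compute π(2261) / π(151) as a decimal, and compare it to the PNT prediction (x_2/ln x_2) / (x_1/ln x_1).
π(2261)/π(151) = 335/36 ≈ 9.3056;  PNT prediction ≈ 9.7269.

π(151) = 36 and π(2261) = 335, so π(2261)/π(151) ≈ 9.3056. The PNT-predicted ratio is (2261/ln(2261)) / (151/ln(151)) ≈ 9.7269. The two agree to within a few percent, as expected.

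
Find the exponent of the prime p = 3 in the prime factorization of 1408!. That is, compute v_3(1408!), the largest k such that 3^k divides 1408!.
v_3(1408!) = 700

Legendre's formula: v_p(n!) = Σ_{k ≥ 1} ⌊n / p^k⌋. For p = 3, n = 1408, the terms are:
  ⌊1408/3^1⌋ = ⌊1408/3⌋ = 469
  ⌊1408/3^2⌋ = ⌊1408/9⌋ = 156
  ⌊1408/3^3⌋ = ⌊1408/27⌋ = 52
  ⌊1408/3^4⌋ = ⌊1408/81⌋ = 17
  ⌊1408/3^5⌋ = ⌊1408/243⌋ = 5
  ⌊1408/3^6⌋ = ⌊1408/729⌋ = 1
(the next term ⌊1408/3^7⌋ = 0, terminating the sum). Summing: v_3(1408!) = 469 + 156 + 52 + 17 + 5 + 1 = 700.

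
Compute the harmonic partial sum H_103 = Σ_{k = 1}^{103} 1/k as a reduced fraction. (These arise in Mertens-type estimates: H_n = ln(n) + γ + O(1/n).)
H_103 = 151349767267338274345189261892875037217718429/29012042540587955997705808574162155756055616

Direct summation: H_103 = 1 + 1/2 + ... + 1/103. The least common denominator is lcm(1, ..., 103) = 725301063514698899942645214354053893901390400; over this denominator the numerator is 725301063514698899942645214354053893901390400 + 362650531757349449971322607177026946950695200 + 241767021171566299980881738118017964633796800 + 181325265878674724985661303588513473475347600 + 145060212702939779988529042870810778780278080 + 120883510585783149990440869059008982316898400 + 103614437644956985706092173479150556271627200 + 90662632939337362492830651794256736737673800 + 80589007057188766660293912706005988211265600 + 72530106351469889994264521435405389390139040 + 65936460319518081812967746759459444900126400 + 60441755292891574995220434529504491158449200 + 55792389501130684610972708796465684146260800 + 51807218822478492853046086739575278135813600 + 48353404234313259996176347623603592926759360 + 45331316469668681246415325897128368368836900 + 42664768442041111761332071432591405523611200 + 40294503528594383330146956353002994105632800 + 38173740184984152628560274439687047047441600 + 36265053175734944997132260717702694695069520 + 34538145881652328568697391159716852090542400 + 32968230159759040906483873379729722450063200 + 31534828848465169562723704971915386691364800 + 30220877646445787497610217264752245579224600 + 29012042540587955997705808574162155756055616 + 27896194750565342305486354398232842073130400 + 26863002352396255553431304235335329403755200 + 25903609411239246426523043369787639067906800 + 25010381500506858618711903943243237720737600 + 24176702117156629998088173811801796463379680 + 23396808500474158062665974656582383674238400 + 22665658234834340623207662948564184184418450 + 21978820106506027270989248919819814966708800 + 21332384221020555880666035716295702761805600 + 20722887528991397141218434695830111254325440 + 20147251764297191665073478176501497052816400 + 19602731446343213511963384171731186321659200 + 19086870092492076314280137219843523523720800 + 18597463167043561536990902932155228048753600 + 18132526587867472498566130358851347347534760 + 17690269841821924388845005228147655948814400 + 17269072940826164284348695579858426045271200 + 16867466593365090696340586380326834741892800 + 16484115079879520453241936689864861225031600 + 16117801411437753332058782541201197642253120 + 15767414424232584781361852485957693345682400 + 15431937521589338296652025837320295614923200 + 15110438823222893748805108632376122789612300 + 14802062520708140815156024782735793753089600 + 14506021270293977998852904287081077878027808 + 14221589480680370587110690477530468507870400 + 13948097375282671152743177199116421036565200 + 13684925726692432074389532346302903658516800 + 13431501176198127776715652117667664701877600 + 13187292063903616362593549351891888980025280 + 12951804705619623213261521684893819533953400 + 12724580061661384209520091479895682349147200 + 12505190750253429309355951971621618860368800 + 12293238364655913558349918887356845659345600 + 12088351058578314999044086905900898231689840 + 11890181369093424589223692038591047441006400 + 11698404250237079031332987328291191837119200 + 11512715293884109522899130386572284030180800 + 11332829117417170311603831474282092092209225 + 11158477900226136922194541759293136829252160 + 10989410053253013635494624459909907483354400 + 10825389007682073133472316632150058117931200 + 10666192110510277940333017858147851380902800 + 10511609616155056520907901657305128897121600 + 10361443764495698570609217347915055627162720 + 10215507936826745069614721328930336533822400 + 10073625882148595832536739088250748526408200 + 9935631007050669862228016634987039642484800 + 9801365723171606755981692085865593160829600 + 9670680846862651999235269524720718585351872 + 9543435046246038157140068609921761761860400 + 9419494331359725973281106679922777842875200 + 9298731583521780768495451466077614024376800 + 9181026120439226581552471067772834100017600 + 9066263293933736249283065179425673673767380 + 8954334117465418517810434745111776467918400 + 8845134920910962194422502614073827974407200 + 8738567030297577107742713425952456553028800 + 8634536470413082142174347789929213022635600 + 8532953688408222352266414286518281104722240 + 8433733296682545348170293190163417370946400 + 8336793833502286206237301314414412573579200 + 8242057539939760226620968344932430612515800 + 8149450151850549437557811397236560605633600 + 8058900705718876666029391270600598821126560 + 7970341357304383515853244113780812020894400 + 7883707212116292390680926242978846672841200 + 7798936166824719354221991552194127891412800 + 7715968760794669148326012918660147807461600 + 7634748036996830525712054887937409409488320 + 7555219411611446874402554316188061394806150 + 7477330551697926803532424890247978287643200 + 7401031260354070407578012391367896876544800 + 7326273368835342423663082973273271655569600 + 7253010635146988999426452143540538939013904 + 7181198648660385147946982320337167266350400 + 7110794740340185293555345238765234253935200 + 7041757898200960193617914702466542659236800 = 3783744181683456858629731547321875930442960725, so H_103 = 3783744181683456858629731547321875930442960725/725301063514698899942645214354053893901390400; reducing by gcd(3783744181683456858629731547321875930442960725, 725301063514698899942645214354053893901390400) = 25 gives 151349767267338274345189261892875037217718429/29012042540587955997705808574162155756055616 ≈ 5.21679. (The PNT-adjacent estimate ln(103) + γ ≈ 5.21194 matches within O(1/n).)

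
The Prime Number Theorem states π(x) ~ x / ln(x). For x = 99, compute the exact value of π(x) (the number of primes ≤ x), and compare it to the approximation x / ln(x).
π(99) = 25;  x/ln(x) ≈ 21.54;  relative error ≈ 13.82%.

Directly count primes up to 99: π(99) = 25. The PNT approximation gives 99/ln(99) ≈ 99/4.59512 ≈ 21.54. Relative error (π(x) − x/ln(x)) / π(x) ≈ 13.82%; the approximation is known to undercount slightly (Li(x) is a better estimate).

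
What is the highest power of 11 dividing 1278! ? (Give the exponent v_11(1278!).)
v_11(1278!) = 126

Legendre's formula: v_p(n!) = Σ_{k ≥ 1} ⌊n / p^k⌋. For p = 11, n = 1278, the terms are:
  ⌊1278/11^1⌋ = ⌊1278/11⌋ = 116
  ⌊1278/11^2⌋ = ⌊1278/121⌋ = 10
(the next term ⌊1278/11^3⌋ = 0, terminating the sum). Summing: v_11(1278!) = 116 + 10 = 126.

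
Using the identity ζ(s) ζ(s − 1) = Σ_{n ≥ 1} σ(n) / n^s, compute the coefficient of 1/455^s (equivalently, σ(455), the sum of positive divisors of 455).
σ(455) = 672

In the product (Σ m^0/m^s)(Σ k / k^s) = Σ (Σ_{d | n} d) / n^s, the coefficient of 1/n^s is σ(n) = Σ_{d | n} d. For n = 455, divisors are [1, 5, 7, 13, 35, 65, 91, 455]; summing: σ(455) = 672.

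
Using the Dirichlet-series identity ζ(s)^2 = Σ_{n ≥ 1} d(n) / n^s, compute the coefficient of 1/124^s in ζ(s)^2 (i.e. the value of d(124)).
d(124) = 6

ζ(s)^2 = (Σ 1/m^s)(Σ 1/k^s). The coefficient of 1/n^s in the product is the number of ordered pairs (m, k) with mk = n, which equals d(n). For n = 124, divisors are [1, 2, 4, 31, 62, 124], so d(124) = 6.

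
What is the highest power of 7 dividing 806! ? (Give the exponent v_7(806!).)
v_7(806!) = 133

Legendre's formula: v_p(n!) = Σ_{k ≥ 1} ⌊n / p^k⌋. For p = 7, n = 806, the terms are:
  ⌊806/7^1⌋ = ⌊806/7⌋ = 115
  ⌊806/7^2⌋ = ⌊806/49⌋ = 16
  ⌊806/7^3⌋ = ⌊806/343⌋ = 2
(the next term ⌊806/7^4⌋ = 0, terminating the sum). Summing: v_7(806!) = 115 + 16 + 2 = 133.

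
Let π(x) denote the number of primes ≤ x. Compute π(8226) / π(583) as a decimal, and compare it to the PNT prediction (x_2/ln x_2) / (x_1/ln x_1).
π(8226)/π(583) = 1031/106 ≈ 9.7264;  PNT prediction ≈ 9.9671.

π(583) = 106 and π(8226) = 1031, so π(8226)/π(583) ≈ 9.7264. The PNT-predicted ratio is (8226/ln(8226)) / (583/ln(583)) ≈ 9.9671. The two agree to within a few percent, as expected.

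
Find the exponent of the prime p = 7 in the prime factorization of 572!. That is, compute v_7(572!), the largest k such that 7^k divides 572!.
v_7(572!) = 93

Legendre's formula: v_p(n!) = Σ_{k ≥ 1} ⌊n / p^k⌋. For p = 7, n = 572, the terms are:
  ⌊572/7^1⌋ = ⌊572/7⌋ = 81
  ⌊572/7^2⌋ = ⌊572/49⌋ = 11
  ⌊572/7^3⌋ = ⌊572/343⌋ = 1
(the next term ⌊572/7^4⌋ = 0, terminating the sum). Summing: v_7(572!) = 81 + 11 + 1 = 93.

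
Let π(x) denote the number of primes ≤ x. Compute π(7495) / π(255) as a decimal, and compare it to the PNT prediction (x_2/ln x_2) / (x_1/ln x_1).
π(7495)/π(255) = 949/54 ≈ 17.5741;  PNT prediction ≈ 18.2549.

π(255) = 54 and π(7495) = 949, so π(7495)/π(255) ≈ 17.5741. The PNT-predicted ratio is (7495/ln(7495)) / (255/ln(255)) ≈ 18.2549. The two agree to within a few percent, as expected.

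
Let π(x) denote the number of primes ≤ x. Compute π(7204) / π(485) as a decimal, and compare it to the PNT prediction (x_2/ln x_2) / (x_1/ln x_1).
π(7204)/π(485) = 919/92 ≈ 9.9891;  PNT prediction ≈ 10.3415.

π(485) = 92 and π(7204) = 919, so π(7204)/π(485) ≈ 9.9891. The PNT-predicted ratio is (7204/ln(7204)) / (485/ln(485)) ≈ 10.3415. The two agree to within a few percent, as expected.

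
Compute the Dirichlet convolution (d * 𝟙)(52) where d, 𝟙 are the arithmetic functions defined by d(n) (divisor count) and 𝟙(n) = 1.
(d * 𝟙)(52) = 18

Divisors of 52: [1, 2, 4, 13, 26, 52]. For each d | 52:
  d = 1: d(1) · 𝟙(52/1) = 1 · 1 = 1
  d = 2: d(2) · 𝟙(52/2) = 2 · 1 = 2
  d = 4: d(4) · 𝟙(52/4) = 3 · 1 = 3
  d = 13: d(13) · 𝟙(52/13) = 2 · 1 = 2
  d = 26: d(26) · 𝟙(52/26) = 4 · 1 = 4
  d = 52: d(52) · 𝟙(52/52) = 6 · 1 = 6
Summing: (d * 𝟙)(52) = 1 + 2 + 3 + 2 + 4 + 6 = 18.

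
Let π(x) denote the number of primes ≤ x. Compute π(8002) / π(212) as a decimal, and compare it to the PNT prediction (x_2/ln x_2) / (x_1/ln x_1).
π(8002)/π(212) = 1007/47 ≈ 21.4255;  PNT prediction ≈ 22.4965.

π(212) = 47 and π(8002) = 1007, so π(8002)/π(212) ≈ 21.4255. The PNT-predicted ratio is (8002/ln(8002)) / (212/ln(212)) ≈ 22.4965. The two agree to within a few percent, as expected.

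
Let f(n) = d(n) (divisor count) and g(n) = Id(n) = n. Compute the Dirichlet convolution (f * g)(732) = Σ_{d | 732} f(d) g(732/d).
(d * Id)(732) = 3465

Divisors of 732: [1, 2, 3, 4, 6, 12, 61, 122, 183, 244, 366, 732]. For each d | 732:
  d = 1: d(1) · Id(732/1) = 1 · 732 = 732
  d = 2: d(2) · Id(732/2) = 2 · 366 = 732
  d = 3: d(3) · Id(732/3) = 2 · 244 = 488
  d = 4: d(4) · Id(732/4) = 3 · 183 = 549
  d = 6: d(6) · Id(732/6) = 4 · 122 = 488
  d = 12: d(12) · Id(732/12) = 6 · 61 = 366
  d = 61: d(61) · Id(732/61) = 2 · 12 = 24
  d = 122: d(122) · Id(732/122) = 4 · 6 = 24
  d = 183: d(183) · Id(732/183) = 4 · 4 = 16
  d = 244: d(244) · Id(732/244) = 6 · 3 = 18
  d = 366: d(366) · Id(732/366) = 8 · 2 = 16
  d = 732: d(732) · Id(732/732) = 12 · 1 = 12
Summing: (d * Id)(732) = 732 + 732 + 488 + 549 + 488 + 366 + 24 + 24 + 16 + 18 + 16 + 12 = 3465.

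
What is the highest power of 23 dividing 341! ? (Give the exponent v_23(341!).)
v_23(341!) = 14

Legendre's formula: v_p(n!) = Σ_{k ≥ 1} ⌊n / p^k⌋. For p = 23, n = 341, the terms are:
  ⌊341/23^1⌋ = ⌊341/23⌋ = 14
(the next term ⌊341/23^2⌋ = 0, terminating the sum). Summing: v_23(341!) = 14 = 14.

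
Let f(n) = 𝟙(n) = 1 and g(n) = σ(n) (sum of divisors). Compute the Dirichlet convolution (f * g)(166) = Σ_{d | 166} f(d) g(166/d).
(𝟙 * σ)(166) = 340

Divisors of 166: [1, 2, 83, 166]. For each d | 166:
  d = 1: 𝟙(1) · σ(166/1) = 1 · 252 = 252
  d = 2: 𝟙(2) · σ(166/2) = 1 · 84 = 84
  d = 83: 𝟙(83) · σ(166/83) = 1 · 3 = 3
  d = 166: 𝟙(166) · σ(166/166) = 1 · 1 = 1
Summing: (𝟙 * σ)(166) = 252 + 84 + 3 + 1 = 340.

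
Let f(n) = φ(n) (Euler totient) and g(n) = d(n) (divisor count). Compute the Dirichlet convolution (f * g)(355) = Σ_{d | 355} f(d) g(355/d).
(φ * d)(355) = 432

Divisors of 355: [1, 5, 71, 355]. For each d | 355:
  d = 1: φ(1) · d(355/1) = 1 · 4 = 4
  d = 5: φ(5) · d(355/5) = 4 · 2 = 8
  d = 71: φ(71) · d(355/71) = 70 · 2 = 140
  d = 355: φ(355) · d(355/355) = 280 · 1 = 280
Summing: (φ * d)(355) = 4 + 8 + 140 + 280 = 432.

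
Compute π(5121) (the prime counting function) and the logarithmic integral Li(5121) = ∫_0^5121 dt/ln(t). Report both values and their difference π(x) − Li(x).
π(5121) = 685;  Li(5121) ≈ 698.47;  π(x) − Li(x) ≈ -13.47.

Direct count of primes ≤ 5121 gives π(5121) = 685. Numerical evaluation of the logarithmic integral gives Li(5121) ≈ 698.47. The difference π(x) − Li(x) ≈ -13.47 is typically negative for small/moderate x (Li(x) overestimates), though Littlewood's theorem shows this sign changes infinitely often.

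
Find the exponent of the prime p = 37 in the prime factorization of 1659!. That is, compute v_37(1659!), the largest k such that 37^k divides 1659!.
v_37(1659!) = 45

Legendre's formula: v_p(n!) = Σ_{k ≥ 1} ⌊n / p^k⌋. For p = 37, n = 1659, the terms are:
  ⌊1659/37^1⌋ = ⌊1659/37⌋ = 44
  ⌊1659/37^2⌋ = ⌊1659/1369⌋ = 1
(the next term ⌊1659/37^3⌋ = 0, terminating the sum). Summing: v_37(1659!) = 44 + 1 = 45.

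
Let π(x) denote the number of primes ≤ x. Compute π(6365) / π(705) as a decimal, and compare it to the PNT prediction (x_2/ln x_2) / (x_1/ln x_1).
π(6365)/π(705) = 829/126 ≈ 6.5794;  PNT prediction ≈ 6.7602.

π(705) = 126 and π(6365) = 829, so π(6365)/π(705) ≈ 6.5794. The PNT-predicted ratio is (6365/ln(6365)) / (705/ln(705)) ≈ 6.7602. The two agree to within a few percent, as expected.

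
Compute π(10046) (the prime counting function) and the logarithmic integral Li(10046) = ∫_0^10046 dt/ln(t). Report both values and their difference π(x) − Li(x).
π(10046) = 1233;  Li(10046) ≈ 1251.13;  π(x) − Li(x) ≈ -18.13.

Direct count of primes ≤ 10046 gives π(10046) = 1233. Numerical evaluation of the logarithmic integral gives Li(10046) ≈ 1251.13. The difference π(x) − Li(x) ≈ -18.13 is typically negative for small/moderate x (Li(x) overestimates), though Littlewood's theorem shows this sign changes infinitely often.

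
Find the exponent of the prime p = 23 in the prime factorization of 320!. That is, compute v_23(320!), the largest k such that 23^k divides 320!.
v_23(320!) = 13

Legendre's formula: v_p(n!) = Σ_{k ≥ 1} ⌊n / p^k⌋. For p = 23, n = 320, the terms are:
  ⌊320/23^1⌋ = ⌊320/23⌋ = 13
(the next term ⌊320/23^2⌋ = 0, terminating the sum). Summing: v_23(320!) = 13 = 13.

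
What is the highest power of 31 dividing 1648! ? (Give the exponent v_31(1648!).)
v_31(1648!) = 54

Legendre's formula: v_p(n!) = Σ_{k ≥ 1} ⌊n / p^k⌋. For p = 31, n = 1648, the terms are:
  ⌊1648/31^1⌋ = ⌊1648/31⌋ = 53
  ⌊1648/31^2⌋ = ⌊1648/961⌋ = 1
(the next term ⌊1648/31^3⌋ = 0, terminating the sum). Summing: v_31(1648!) = 53 + 1 = 54.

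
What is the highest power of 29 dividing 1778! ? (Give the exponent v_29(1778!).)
v_29(1778!) = 63

Legendre's formula: v_p(n!) = Σ_{k ≥ 1} ⌊n / p^k⌋. For p = 29, n = 1778, the terms are:
  ⌊1778/29^1⌋ = ⌊1778/29⌋ = 61
  ⌊1778/29^2⌋ = ⌊1778/841⌋ = 2
(the next term ⌊1778/29^3⌋ = 0, terminating the sum). Summing: v_29(1778!) = 61 + 2 = 63.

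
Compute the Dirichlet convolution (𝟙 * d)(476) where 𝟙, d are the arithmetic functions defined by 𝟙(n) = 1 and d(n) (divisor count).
(𝟙 * d)(476) = 54

Divisors of 476: [1, 2, 4, 7, 14, 17, 28, 34, 68, 119, 238, 476]. For each d | 476:
  d = 1: 𝟙(1) · d(476/1) = 1 · 12 = 12
  d = 2: 𝟙(2) · d(476/2) = 1 · 8 = 8
  d = 4: 𝟙(4) · d(476/4) = 1 · 4 = 4
  d = 7: 𝟙(7) · d(476/7) = 1 · 6 = 6
  d = 14: 𝟙(14) · d(476/14) = 1 · 4 = 4
  d = 17: 𝟙(17) · d(476/17) = 1 · 6 = 6
  d = 28: 𝟙(28) · d(476/28) = 1 · 2 = 2
  d = 34: 𝟙(34) · d(476/34) = 1 · 4 = 4
  d = 68: 𝟙(68) · d(476/68) = 1 · 2 = 2
  d = 119: 𝟙(119) · d(476/119) = 1 · 3 = 3
  d = 238: 𝟙(238) · d(476/238) = 1 · 2 = 2
  d = 476: 𝟙(476) · d(476/476) = 1 · 1 = 1
Summing: (𝟙 * d)(476) = 12 + 8 + 4 + 6 + 4 + 6 + 2 + 4 + 2 + 3 + 2 + 1 = 54.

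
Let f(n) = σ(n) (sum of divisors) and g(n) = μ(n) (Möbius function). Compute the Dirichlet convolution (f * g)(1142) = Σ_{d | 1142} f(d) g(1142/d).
(σ * μ)(1142) = 1142

Divisors of 1142: [1, 2, 571, 1142]. For each d | 1142:
  d = 1: σ(1) · μ(1142/1) = 1 · 1 = 1
  d = 2: σ(2) · μ(1142/2) = 3 · -1 = -3
  d = 571: σ(571) · μ(1142/571) = 572 · -1 = -572
  d = 1142: σ(1142) · μ(1142/1142) = 1716 · 1 = 1716
Summing: (σ * μ)(1142) = 1 + -3 + -572 + 1716 = 1142.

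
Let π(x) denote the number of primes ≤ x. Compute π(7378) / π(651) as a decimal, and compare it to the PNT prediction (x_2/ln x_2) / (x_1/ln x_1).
π(7378)/π(651) = 938/118 ≈ 7.9492;  PNT prediction ≈ 8.2440.

π(651) = 118 and π(7378) = 938, so π(7378)/π(651) ≈ 7.9492. The PNT-predicted ratio is (7378/ln(7378)) / (651/ln(651)) ≈ 8.2440. The two agree to within a few percent, as expected.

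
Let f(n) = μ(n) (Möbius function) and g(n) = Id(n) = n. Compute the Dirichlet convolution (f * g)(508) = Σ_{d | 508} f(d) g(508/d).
(μ * Id)(508) = 252

Divisors of 508: [1, 2, 4, 127, 254, 508]. For each d | 508:
  d = 1: μ(1) · Id(508/1) = 1 · 508 = 508
  d = 2: μ(2) · Id(508/2) = -1 · 254 = -254
  d = 4: μ(4) · Id(508/4) = 0 · 127 = 0
  d = 127: μ(127) · Id(508/127) = -1 · 4 = -4
  d = 254: μ(254) · Id(508/254) = 1 · 2 = 2
  d = 508: μ(508) · Id(508/508) = 0 · 1 = 0
Summing: (μ * Id)(508) = 508 + -254 + 0 + -4 + 2 + 0 = 252.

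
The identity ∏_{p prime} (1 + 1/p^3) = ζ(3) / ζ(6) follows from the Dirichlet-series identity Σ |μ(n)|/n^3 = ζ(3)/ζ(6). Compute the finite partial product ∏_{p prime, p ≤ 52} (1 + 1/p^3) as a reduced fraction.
∏ = 8015182591485824614015950466842624/6783810016842653083409665472454505

The primes p ≤ 52 are [2, 3, 5, 7, 11, 13, 17, 19, 23, 29, 31, 37, 41, 43, 47]. For each, (1 + 1/p^3) = (p^3 + 1)/p^3. Multiplying these fractions over p ∈ [2, 3, 5, 7, 11, 13, 17, 19, 23, 29, 31, 37, 41, 43, 47] gives 8015182591485824614015950466842624/6783810016842653083409665472454505. (In the limit P → ∞ this tends to ζ(3)/ζ(6).)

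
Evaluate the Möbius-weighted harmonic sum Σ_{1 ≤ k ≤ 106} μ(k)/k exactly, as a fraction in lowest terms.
Σ μ(k)/k = 929718425061198046823754323082025246/571067226879172099350155277111720438005

Values of μ(k) for 1 ≤ k ≤ 106: μ(1) = 1, μ(2) = -1, μ(3) = -1, μ(5) = -1, μ(6) = 1, μ(7) = -1, μ(10) = 1, μ(11) = -1, μ(13) = -1, μ(14) = 1, μ(15) = 1, μ(17) = -1, μ(19) = -1, μ(21) = 1, μ(22) = 1, μ(23) = -1, μ(26) = 1, μ(29) = -1, μ(30) = -1, μ(31) = -1, μ(33) = 1, μ(34) = 1, μ(35) = 1, μ(37) = -1, μ(38) = 1, μ(39) = 1, μ(41) = -1, μ(42) = -1, μ(43) = -1, μ(46) = 1, μ(47) = -1, μ(51) = 1, μ(53) = -1, μ(55) = 1, μ(57) = 1, μ(58) = 1, μ(59) = -1, μ(61) = -1, μ(62) = 1, μ(65) = 1, μ(66) = -1, μ(67) = -1, μ(69) = 1, μ(70) = -1, μ(71) = -1, μ(73) = -1, μ(74) = 1, μ(77) = 1, μ(78) = -1, μ(79) = -1, μ(82) = 1, μ(83) = -1, μ(85) = 1, μ(86) = 1, μ(87) = 1, μ(89) = -1, μ(91) = 1, μ(93) = 1, μ(94) = 1, μ(95) = 1, μ(97) = -1, μ(101) = -1, μ(102) = -1, μ(103) = -1, μ(105) = -1, μ(106) = 1, with μ = 0 on non-squarefree integers. Summing μ(k)/k for k where μ(k) ≠ 0 gives 929718425061198046823754323082025246/571067226879172099350155277111720438005 ≈ 0.0016. (PNT ⟺ this sum → 0 as n → ∞.)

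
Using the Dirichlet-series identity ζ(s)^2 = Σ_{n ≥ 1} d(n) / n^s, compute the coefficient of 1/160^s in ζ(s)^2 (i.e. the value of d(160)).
d(160) = 12

ζ(s)^2 = (Σ 1/m^s)(Σ 1/k^s). The coefficient of 1/n^s in the product is the number of ordered pairs (m, k) with mk = n, which equals d(n). For n = 160, divisors are [1, 2, 4, 5, 8, 10, 16, 20, 32, 40, 80, 160], so d(160) = 12.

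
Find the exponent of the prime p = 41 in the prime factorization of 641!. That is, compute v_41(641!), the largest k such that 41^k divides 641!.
v_41(641!) = 15

Legendre's formula: v_p(n!) = Σ_{k ≥ 1} ⌊n / p^k⌋. For p = 41, n = 641, the terms are:
  ⌊641/41^1⌋ = ⌊641/41⌋ = 15
(the next term ⌊641/41^2⌋ = 0, terminating the sum). Summing: v_41(641!) = 15 = 15.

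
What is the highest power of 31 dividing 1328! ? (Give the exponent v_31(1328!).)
v_31(1328!) = 43

Legendre's formula: v_p(n!) = Σ_{k ≥ 1} ⌊n / p^k⌋. For p = 31, n = 1328, the terms are:
  ⌊1328/31^1⌋ = ⌊1328/31⌋ = 42
  ⌊1328/31^2⌋ = ⌊1328/961⌋ = 1
(the next term ⌊1328/31^3⌋ = 0, terminating the sum). Summing: v_31(1328!) = 42 + 1 = 43.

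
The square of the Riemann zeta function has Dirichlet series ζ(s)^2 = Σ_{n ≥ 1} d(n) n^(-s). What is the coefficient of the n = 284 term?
d(284) = 6

ζ(s)^2 = (Σ 1/m^s)(Σ 1/k^s). The coefficient of 1/n^s in the product is the number of ordered pairs (m, k) with mk = n, which equals d(n). For n = 284, divisors are [1, 2, 4, 71, 142, 284], so d(284) = 6.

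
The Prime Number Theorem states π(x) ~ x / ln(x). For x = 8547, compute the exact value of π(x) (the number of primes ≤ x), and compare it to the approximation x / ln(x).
π(8547) = 1066;  x/ln(x) ≈ 944.07;  relative error ≈ 11.44%.

Directly count primes up to 8547: π(8547) = 1066. The PNT approximation gives 8547/ln(8547) ≈ 8547/9.05334 ≈ 944.07. Relative error (π(x) − x/ln(x)) / π(x) ≈ 11.44%; the approximation is known to undercount slightly (Li(x) is a better estimate).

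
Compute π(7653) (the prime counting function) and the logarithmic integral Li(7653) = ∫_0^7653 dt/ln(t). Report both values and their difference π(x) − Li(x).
π(7653) = 971;  Li(7653) ≈ 987.71;  π(x) − Li(x) ≈ -16.71.

Direct count of primes ≤ 7653 gives π(7653) = 971. Numerical evaluation of the logarithmic integral gives Li(7653) ≈ 987.71. The difference π(x) − Li(x) ≈ -16.71 is typically negative for small/moderate x (Li(x) overestimates), though Littlewood's theorem shows this sign changes infinitely often.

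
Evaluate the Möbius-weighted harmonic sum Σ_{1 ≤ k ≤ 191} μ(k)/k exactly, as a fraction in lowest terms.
Σ μ(k)/k = -420739552915294928774241207455396214980695624016399287527924921993022991/27128766892785789697356865495675641342069048639462920399809650408428403405

Values of μ(k) for 1 ≤ k ≤ 191: μ(1) = 1, μ(2) = -1, μ(3) = -1, μ(5) = -1, μ(6) = 1, μ(7) = -1, μ(10) = 1, μ(11) = -1, μ(13) = -1, μ(14) = 1, μ(15) = 1, μ(17) = -1, μ(19) = -1, μ(21) = 1, μ(22) = 1, μ(23) = -1, μ(26) = 1, μ(29) = -1, μ(30) = -1, μ(31) = -1, μ(33) = 1, μ(34) = 1, μ(35) = 1, μ(37) = -1, μ(38) = 1, μ(39) = 1, μ(41) = -1, μ(42) = -1, μ(43) = -1, μ(46) = 1, μ(47) = -1, μ(51) = 1, μ(53) = -1, μ(55) = 1, μ(57) = 1, μ(58) = 1, μ(59) = -1, μ(61) = -1, μ(62) = 1, μ(65) = 1, μ(66) = -1, μ(67) = -1, μ(69) = 1, μ(70) = -1, μ(71) = -1, μ(73) = -1, μ(74) = 1, μ(77) = 1, μ(78) = -1, μ(79) = -1, μ(82) = 1, μ(83) = -1, μ(85) = 1, μ(86) = 1, μ(87) = 1, μ(89) = -1, μ(91) = 1, μ(93) = 1, μ(94) = 1, μ(95) = 1, μ(97) = -1, μ(101) = -1, μ(102) = -1, μ(103) = -1, μ(105) = -1, μ(106) = 1, μ(107) = -1, μ(109) = -1, μ(110) = -1, μ(111) = 1, μ(113) = -1, μ(114) = -1, μ(115) = 1, μ(118) = 1, μ(119) = 1, μ(122) = 1, μ(123) = 1, μ(127) = -1, μ(129) = 1, μ(130) = -1, μ(131) = -1, μ(133) = 1, μ(134) = 1, μ(137) = -1, μ(138) = -1, μ(139) = -1, μ(141) = 1, μ(142) = 1, μ(143) = 1, μ(145) = 1, μ(146) = 1, μ(149) = -1, μ(151) = -1, μ(154) = -1, μ(155) = 1, μ(157) = -1, μ(158) = 1, μ(159) = 1, μ(161) = 1, μ(163) = -1, μ(165) = -1, μ(166) = 1, μ(167) = -1, μ(170) = -1, μ(173) = -1, μ(174) = -1, μ(177) = 1, μ(178) = 1, μ(179) = -1, μ(181) = -1, μ(182) = -1, μ(183) = 1, μ(185) = 1, μ(186) = -1, μ(187) = 1, μ(190) = -1, μ(191) = -1, with μ = 0 on non-squarefree integers. Summing μ(k)/k for k where μ(k) ≠ 0 gives -420739552915294928774241207455396214980695624016399287527924921993022991/27128766892785789697356865495675641342069048639462920399809650408428403405 ≈ -0.0155. (PNT ⟺ this sum → 0 as n → ∞.)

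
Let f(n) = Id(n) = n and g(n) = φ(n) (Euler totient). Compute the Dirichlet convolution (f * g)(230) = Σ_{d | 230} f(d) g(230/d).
(Id * φ)(230) = 1215

Divisors of 230: [1, 2, 5, 10, 23, 46, 115, 230]. For each d | 230:
  d = 1: Id(1) · φ(230/1) = 1 · 88 = 88
  d = 2: Id(2) · φ(230/2) = 2 · 88 = 176
  d = 5: Id(5) · φ(230/5) = 5 · 22 = 110
  d = 10: Id(10) · φ(230/10) = 10 · 22 = 220
  d = 23: Id(23) · φ(230/23) = 23 · 4 = 92
  d = 46: Id(46) · φ(230/46) = 46 · 4 = 184
  d = 115: Id(115) · φ(230/115) = 115 · 1 = 115
  d = 230: Id(230) · φ(230/230) = 230 · 1 = 230
Summing: (Id * φ)(230) = 88 + 176 + 110 + 220 + 92 + 184 + 115 + 230 = 1215.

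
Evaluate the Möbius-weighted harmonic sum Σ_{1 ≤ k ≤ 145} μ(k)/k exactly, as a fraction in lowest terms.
Σ μ(k)/k = 21902975338172457649793319236190033588273978079735884/1669107775099865011251538855274990009561055775533405515

Values of μ(k) for 1 ≤ k ≤ 145: μ(1) = 1, μ(2) = -1, μ(3) = -1, μ(5) = -1, μ(6) = 1, μ(7) = -1, μ(10) = 1, μ(11) = -1, μ(13) = -1, μ(14) = 1, μ(15) = 1, μ(17) = -1, μ(19) = -1, μ(21) = 1, μ(22) = 1, μ(23) = -1, μ(26) = 1, μ(29) = -1, μ(30) = -1, μ(31) = -1, μ(33) = 1, μ(34) = 1, μ(35) = 1, μ(37) = -1, μ(38) = 1, μ(39) = 1, μ(41) = -1, μ(42) = -1, μ(43) = -1, μ(46) = 1, μ(47) = -1, μ(51) = 1, μ(53) = -1, μ(55) = 1, μ(57) = 1, μ(58) = 1, μ(59) = -1, μ(61) = -1, μ(62) = 1, μ(65) = 1, μ(66) = -1, μ(67) = -1, μ(69) = 1, μ(70) = -1, μ(71) = -1, μ(73) = -1, μ(74) = 1, μ(77) = 1, μ(78) = -1, μ(79) = -1, μ(82) = 1, μ(83) = -1, μ(85) = 1, μ(86) = 1, μ(87) = 1, μ(89) = -1, μ(91) = 1, μ(93) = 1, μ(94) = 1, μ(95) = 1, μ(97) = -1, μ(101) = -1, μ(102) = -1, μ(103) = -1, μ(105) = -1, μ(106) = 1, μ(107) = -1, μ(109) = -1, μ(110) = -1, μ(111) = 1, μ(113) = -1, μ(114) = -1, μ(115) = 1, μ(118) = 1, μ(119) = 1, μ(122) = 1, μ(123) = 1, μ(127) = -1, μ(129) = 1, μ(130) = -1, μ(131) = -1, μ(133) = 1, μ(134) = 1, μ(137) = -1, μ(138) = -1, μ(139) = -1, μ(141) = 1, μ(142) = 1, μ(143) = 1, μ(145) = 1, with μ = 0 on non-squarefree integers. Summing μ(k)/k for k where μ(k) ≠ 0 gives 21902975338172457649793319236190033588273978079735884/1669107775099865011251538855274990009561055775533405515 ≈ 0.0131. (PNT ⟺ this sum → 0 as n → ∞.)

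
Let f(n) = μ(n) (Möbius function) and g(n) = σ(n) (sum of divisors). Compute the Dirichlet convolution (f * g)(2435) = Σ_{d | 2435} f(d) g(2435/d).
(μ * σ)(2435) = 2435

Divisors of 2435: [1, 5, 487, 2435]. For each d | 2435:
  d = 1: μ(1) · σ(2435/1) = 1 · 2928 = 2928
  d = 5: μ(5) · σ(2435/5) = -1 · 488 = -488
  d = 487: μ(487) · σ(2435/487) = -1 · 6 = -6
  d = 2435: μ(2435) · σ(2435/2435) = 1 · 1 = 1
Summing: (μ * σ)(2435) = 2928 + -488 + -6 + 1 = 2435.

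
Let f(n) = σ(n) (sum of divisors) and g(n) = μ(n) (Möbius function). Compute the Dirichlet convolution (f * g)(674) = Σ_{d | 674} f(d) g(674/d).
(σ * μ)(674) = 674

Divisors of 674: [1, 2, 337, 674]. For each d | 674:
  d = 1: σ(1) · μ(674/1) = 1 · 1 = 1
  d = 2: σ(2) · μ(674/2) = 3 · -1 = -3
  d = 337: σ(337) · μ(674/337) = 338 · -1 = -338
  d = 674: σ(674) · μ(674/674) = 1014 · 1 = 1014
Summing: (σ * μ)(674) = 1 + -3 + -338 + 1014 = 674.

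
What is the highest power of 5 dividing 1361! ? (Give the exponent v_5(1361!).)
v_5(1361!) = 338

Legendre's formula: v_p(n!) = Σ_{k ≥ 1} ⌊n / p^k⌋. For p = 5, n = 1361, the terms are:
  ⌊1361/5^1⌋ = ⌊1361/5⌋ = 272
  ⌊1361/5^2⌋ = ⌊1361/25⌋ = 54
  ⌊1361/5^3⌋ = ⌊1361/125⌋ = 10
  ⌊1361/5^4⌋ = ⌊1361/625⌋ = 2
(the next term ⌊1361/5^5⌋ = 0, terminating the sum). Summing: v_5(1361!) = 272 + 54 + 10 + 2 = 338.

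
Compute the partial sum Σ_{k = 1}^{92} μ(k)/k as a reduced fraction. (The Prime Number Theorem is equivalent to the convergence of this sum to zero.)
Σ μ(k)/k = 226361852224483257830288188126621/23768741896345550770650537601358310

Values of μ(k) for 1 ≤ k ≤ 92: μ(1) = 1, μ(2) = -1, μ(3) = -1, μ(5) = -1, μ(6) = 1, μ(7) = -1, μ(10) = 1, μ(11) = -1, μ(13) = -1, μ(14) = 1, μ(15) = 1, μ(17) = -1, μ(19) = -1, μ(21) = 1, μ(22) = 1, μ(23) = -1, μ(26) = 1, μ(29) = -1, μ(30) = -1, μ(31) = -1, μ(33) = 1, μ(34) = 1, μ(35) = 1, μ(37) = -1, μ(38) = 1, μ(39) = 1, μ(41) = -1, μ(42) = -1, μ(43) = -1, μ(46) = 1, μ(47) = -1, μ(51) = 1, μ(53) = -1, μ(55) = 1, μ(57) = 1, μ(58) = 1, μ(59) = -1, μ(61) = -1, μ(62) = 1, μ(65) = 1, μ(66) = -1, μ(67) = -1, μ(69) = 1, μ(70) = -1, μ(71) = -1, μ(73) = -1, μ(74) = 1, μ(77) = 1, μ(78) = -1, μ(79) = -1, μ(82) = 1, μ(83) = -1, μ(85) = 1, μ(86) = 1, μ(87) = 1, μ(89) = -1, μ(91) = 1, with μ = 0 on non-squarefree integers. Summing μ(k)/k for k where μ(k) ≠ 0 gives 226361852224483257830288188126621/23768741896345550770650537601358310 ≈ 0.0095. (PNT ⟺ this sum → 0 as n → ∞.)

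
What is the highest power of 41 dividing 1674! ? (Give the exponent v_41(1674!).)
v_41(1674!) = 40

Legendre's formula: v_p(n!) = Σ_{k ≥ 1} ⌊n / p^k⌋. For p = 41, n = 1674, the terms are:
  ⌊1674/41^1⌋ = ⌊1674/41⌋ = 40
(the next term ⌊1674/41^2⌋ = 0, terminating the sum). Summing: v_41(1674!) = 40 = 40.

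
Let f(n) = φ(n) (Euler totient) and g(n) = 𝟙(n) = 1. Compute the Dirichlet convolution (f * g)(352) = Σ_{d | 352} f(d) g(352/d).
(φ * 𝟙)(352) = 352

Divisors of 352: [1, 2, 4, 8, 11, 16, 22, 32, 44, 88, 176, 352]. For each d | 352:
  d = 1: φ(1) · 𝟙(352/1) = 1 · 1 = 1
  d = 2: φ(2) · 𝟙(352/2) = 1 · 1 = 1
  d = 4: φ(4) · 𝟙(352/4) = 2 · 1 = 2
  d = 8: φ(8) · 𝟙(352/8) = 4 · 1 = 4
  d = 11: φ(11) · 𝟙(352/11) = 10 · 1 = 10
  d = 16: φ(16) · 𝟙(352/16) = 8 · 1 = 8
  d = 22: φ(22) · 𝟙(352/22) = 10 · 1 = 10
  d = 32: φ(32) · 𝟙(352/32) = 16 · 1 = 16
  d = 44: φ(44) · 𝟙(352/44) = 20 · 1 = 20
  d = 88: φ(88) · 𝟙(352/88) = 40 · 1 = 40
  d = 176: φ(176) · 𝟙(352/176) = 80 · 1 = 80
  d = 352: φ(352) · 𝟙(352/352) = 160 · 1 = 160
Summing: (φ * 𝟙)(352) = 1 + 1 + 2 + 4 + 10 + 8 + 10 + 16 + 20 + 40 + 80 + 160 = 352.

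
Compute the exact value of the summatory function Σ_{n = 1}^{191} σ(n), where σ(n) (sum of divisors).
Σ_{n ≤ 191} σ(n) = 29982

Compute σ(n) for each 1 ≤ n ≤ 191: σ(1) = 1, σ(2) = 3, σ(3) = 4, σ(4) = 7, σ(5) = 6, σ(6) = 12, σ(7) = 8, σ(8) = 15, σ(9) = 13, σ(10) = 18, σ(11) = 12, σ(12) = 28, σ(13) = 14, σ(14) = 24, σ(15) = 24, σ(16) = 31, σ(17) = 18, σ(18) = 39, σ(19) = 20, σ(20) = 42, σ(21) = 32, σ(22) = 36, σ(23) = 24, σ(24) = 60, σ(25) = 31, σ(26) = 42, σ(27) = 40, σ(28) = 56, σ(29) = 30, σ(30) = 72, σ(31) = 32, σ(32) = 63, σ(33) = 48, σ(34) = 54, σ(35) = 48, σ(36) = 91, σ(37) = 38, σ(38) = 60, σ(39) = 56, σ(40) = 90, σ(41) = 42, σ(42) = 96, σ(43) = 44, σ(44) = 84, σ(45) = 78, σ(46) = 72, σ(47) = 48, σ(48) = 124, σ(49) = 57, σ(50) = 93, σ(51) = 72, σ(52) = 98, σ(53) = 54, σ(54) = 120, σ(55) = 72, σ(56) = 120, σ(57) = 80, σ(58) = 90, σ(59) = 60, σ(60) = 168, σ(61) = 62, σ(62) = 96, σ(63) = 104, σ(64) = 127, σ(65) = 84, σ(66) = 144, σ(67) = 68, σ(68) = 126, σ(69) = 96, σ(70) = 144, σ(71) = 72, σ(72) = 195, σ(73) = 74, σ(74) = 114, σ(75) = 124, σ(76) = 140, σ(77) = 96, σ(78) = 168, σ(79) = 80, σ(80) = 186, σ(81) = 121, σ(82) = 126, σ(83) = 84, σ(84) = 224, σ(85) = 108, σ(86) = 132, σ(87) = 120, σ(88) = 180, σ(89) = 90, σ(90) = 234, σ(91) = 112, σ(92) = 168, σ(93) = 128, σ(94) = 144, σ(95) = 120, σ(96) = 252, σ(97) = 98, σ(98) = 171, σ(99) = 156, σ(100) = 217, σ(101) = 102, σ(102) = 216, σ(103) = 104, σ(104) = 210, σ(105) = 192, σ(106) = 162, σ(107) = 108, σ(108) = 280, σ(109) = 110, σ(110) = 216, σ(111) = 152, σ(112) = 248, σ(113) = 114, σ(114) = 240, σ(115) = 144, σ(116) = 210, σ(117) = 182, σ(118) = 180, σ(119) = 144, σ(120) = 360, σ(121) = 133, σ(122) = 186, σ(123) = 168, σ(124) = 224, σ(125) = 156, σ(126) = 312, σ(127) = 128, σ(128) = 255, σ(129) = 176, σ(130) = 252, σ(131) = 132, σ(132) = 336, σ(133) = 160, σ(134) = 204, σ(135) = 240, σ(136) = 270, σ(137) = 138, σ(138) = 288, σ(139) = 140, σ(140) = 336, σ(141) = 192, σ(142) = 216, σ(143) = 168, σ(144) = 403, σ(145) = 180, σ(146) = 222, σ(147) = 228, σ(148) = 266, σ(149) = 150, σ(150) = 372, σ(151) = 152, σ(152) = 300, σ(153) = 234, σ(154) = 288, σ(155) = 192, σ(156) = 392, σ(157) = 158, σ(158) = 240, σ(159) = 216, σ(160) = 378, σ(161) = 192, σ(162) = 363, σ(163) = 164, σ(164) = 294, σ(165) = 288, σ(166) = 252, σ(167) = 168, σ(168) = 480, σ(169) = 183, σ(170) = 324, σ(171) = 260, σ(172) = 308, σ(173) = 174, σ(174) = 360, σ(175) = 248, σ(176) = 372, σ(177) = 240, σ(178) = 270, σ(179) = 180, σ(180) = 546, σ(181) = 182, σ(182) = 336, σ(183) = 248, σ(184) = 360, σ(185) = 228, σ(186) = 384, σ(187) = 216, σ(188) = 336, σ(189) = 320, σ(190) = 360, σ(191) = 192. Summing all 191 values: 29982. (Average order: Σ_{n ≤ x} σ(n) ~ (π²/12) x². For x = 191, (π²/12)·191² ≈ 30004.42.)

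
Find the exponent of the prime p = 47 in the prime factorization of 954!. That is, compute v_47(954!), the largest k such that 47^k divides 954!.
v_47(954!) = 20

Legendre's formula: v_p(n!) = Σ_{k ≥ 1} ⌊n / p^k⌋. For p = 47, n = 954, the terms are:
  ⌊954/47^1⌋ = ⌊954/47⌋ = 20
(the next term ⌊954/47^2⌋ = 0, terminating the sum). Summing: v_47(954!) = 20 = 20.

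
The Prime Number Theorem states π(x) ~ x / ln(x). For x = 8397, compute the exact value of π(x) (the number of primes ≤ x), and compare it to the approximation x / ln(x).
π(8397) = 1051;  x/ln(x) ≈ 929.32;  relative error ≈ 11.58%.

Directly count primes up to 8397: π(8397) = 1051. The PNT approximation gives 8397/ln(8397) ≈ 8397/9.03563 ≈ 929.32. Relative error (π(x) − x/ln(x)) / π(x) ≈ 11.58%; the approximation is known to undercount slightly (Li(x) is a better estimate).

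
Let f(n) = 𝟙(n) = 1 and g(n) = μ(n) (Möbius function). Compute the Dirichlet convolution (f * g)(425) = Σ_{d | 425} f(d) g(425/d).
(𝟙 * μ)(425) = 0

Divisors of 425: [1, 5, 17, 25, 85, 425]. For each d | 425:
  d = 1: 𝟙(1) · μ(425/1) = 1 · 0 = 0
  d = 5: 𝟙(5) · μ(425/5) = 1 · 1 = 1
  d = 17: 𝟙(17) · μ(425/17) = 1 · 0 = 0
  d = 25: 𝟙(25) · μ(425/25) = 1 · -1 = -1
  d = 85: 𝟙(85) · μ(425/85) = 1 · -1 = -1
  d = 425: 𝟙(425) · μ(425/425) = 1 · 1 = 1
Summing: (𝟙 * μ)(425) = 0 + 1 + 0 + -1 + -1 + 1 = 0.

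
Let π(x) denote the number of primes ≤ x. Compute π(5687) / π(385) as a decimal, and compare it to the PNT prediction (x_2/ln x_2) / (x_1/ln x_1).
π(5687)/π(385) = 748/76 ≈ 9.8421;  PNT prediction ≈ 10.1710.

π(385) = 76 and π(5687) = 748, so π(5687)/π(385) ≈ 9.8421. The PNT-predicted ratio is (5687/ln(5687)) / (385/ln(385)) ≈ 10.1710. The two agree to within a few percent, as expected.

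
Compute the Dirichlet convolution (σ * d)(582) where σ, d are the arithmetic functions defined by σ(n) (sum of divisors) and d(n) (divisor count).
(σ * d)(582) = 3000

Divisors of 582: [1, 2, 3, 6, 97, 194, 291, 582]. For each d | 582:
  d = 1: σ(1) · d(582/1) = 1 · 8 = 8
  d = 2: σ(2) · d(582/2) = 3 · 4 = 12
  d = 3: σ(3) · d(582/3) = 4 · 4 = 16
  d = 6: σ(6) · d(582/6) = 12 · 2 = 24
  d = 97: σ(97) · d(582/97) = 98 · 4 = 392
  d = 194: σ(194) · d(582/194) = 294 · 2 = 588
  d = 291: σ(291) · d(582/291) = 392 · 2 = 784
  d = 582: σ(582) · d(582/582) = 1176 · 1 = 1176
Summing: (σ * d)(582) = 8 + 12 + 16 + 24 + 392 + 588 + 784 + 1176 = 3000.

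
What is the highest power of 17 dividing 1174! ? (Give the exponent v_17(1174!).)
v_17(1174!) = 73

Legendre's formula: v_p(n!) = Σ_{k ≥ 1} ⌊n / p^k⌋. For p = 17, n = 1174, the terms are:
  ⌊1174/17^1⌋ = ⌊1174/17⌋ = 69
  ⌊1174/17^2⌋ = ⌊1174/289⌋ = 4
(the next term ⌊1174/17^3⌋ = 0, terminating the sum). Summing: v_17(1174!) = 69 + 4 = 73.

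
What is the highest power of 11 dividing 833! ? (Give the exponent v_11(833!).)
v_11(833!) = 81

Legendre's formula: v_p(n!) = Σ_{k ≥ 1} ⌊n / p^k⌋. For p = 11, n = 833, the terms are:
  ⌊833/11^1⌋ = ⌊833/11⌋ = 75
  ⌊833/11^2⌋ = ⌊833/121⌋ = 6
(the next term ⌊833/11^3⌋ = 0, terminating the sum). Summing: v_11(833!) = 75 + 6 = 81.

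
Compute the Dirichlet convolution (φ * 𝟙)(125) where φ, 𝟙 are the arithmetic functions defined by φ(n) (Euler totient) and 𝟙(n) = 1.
(φ * 𝟙)(125) = 125

Divisors of 125: [1, 5, 25, 125]. For each d | 125:
  d = 1: φ(1) · 𝟙(125/1) = 1 · 1 = 1
  d = 5: φ(5) · 𝟙(125/5) = 4 · 1 = 4
  d = 25: φ(25) · 𝟙(125/25) = 20 · 1 = 20
  d = 125: φ(125) · 𝟙(125/125) = 100 · 1 = 100
Summing: (φ * 𝟙)(125) = 1 + 4 + 20 + 100 = 125.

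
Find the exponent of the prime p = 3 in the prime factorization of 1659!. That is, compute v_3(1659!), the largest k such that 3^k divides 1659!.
v_3(1659!) = 826

Legendre's formula: v_p(n!) = Σ_{k ≥ 1} ⌊n / p^k⌋. For p = 3, n = 1659, the terms are:
  ⌊1659/3^1⌋ = ⌊1659/3⌋ = 553
  ⌊1659/3^2⌋ = ⌊1659/9⌋ = 184
  ⌊1659/3^3⌋ = ⌊1659/27⌋ = 61
  ⌊1659/3^4⌋ = ⌊1659/81⌋ = 20
  ⌊1659/3^5⌋ = ⌊1659/243⌋ = 6
  ⌊1659/3^6⌋ = ⌊1659/729⌋ = 2
(the next term ⌊1659/3^7⌋ = 0, terminating the sum). Summing: v_3(1659!) = 553 + 184 + 61 + 20 + 6 + 2 = 826.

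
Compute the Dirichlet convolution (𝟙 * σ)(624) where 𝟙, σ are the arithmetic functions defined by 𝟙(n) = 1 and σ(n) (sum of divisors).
(𝟙 * σ)(624) = 4275

Divisors of 624: [1, 2, 3, 4, 6, 8, 12, 13, 16, 24, 26, 39, 48, 52, 78, 104, 156, 208, 312, 624]. For each d | 624:
  d = 1: 𝟙(1) · σ(624/1) = 1 · 1736 = 1736
  d = 2: 𝟙(2) · σ(624/2) = 1 · 840 = 840
  d = 3: 𝟙(3) · σ(624/3) = 1 · 434 = 434
  d = 4: 𝟙(4) · σ(624/4) = 1 · 392 = 392
  d = 6: 𝟙(6) · σ(624/6) = 1 · 210 = 210
  d = 8: 𝟙(8) · σ(624/8) = 1 · 168 = 168
  d = 12: 𝟙(12) · σ(624/12) = 1 · 98 = 98
  d = 13: 𝟙(13) · σ(624/13) = 1 · 124 = 124
  d = 16: 𝟙(16) · σ(624/16) = 1 · 56 = 56
  d = 24: 𝟙(24) · σ(624/24) = 1 · 42 = 42
  d = 26: 𝟙(26) · σ(624/26) = 1 · 60 = 60
  d = 39: 𝟙(39) · σ(624/39) = 1 · 31 = 31
  d = 48: 𝟙(48) · σ(624/48) = 1 · 14 = 14
  d = 52: 𝟙(52) · σ(624/52) = 1 · 28 = 28
  d = 78: 𝟙(78) · σ(624/78) = 1 · 15 = 15
  d = 104: 𝟙(104) · σ(624/104) = 1 · 12 = 12
  d = 156: 𝟙(156) · σ(624/156) = 1 · 7 = 7
  d = 208: 𝟙(208) · σ(624/208) = 1 · 4 = 4
  d = 312: 𝟙(312) · σ(624/312) = 1 · 3 = 3
  d = 624: 𝟙(624) · σ(624/624) = 1 · 1 = 1
Summing: (𝟙 * σ)(624) = 1736 + 840 + 434 + 392 + 210 + 168 + 98 + 124 + 56 + 42 + 60 + 31 + 14 + 28 + 15 + 12 + 7 + 4 + 3 + 1 = 4275.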